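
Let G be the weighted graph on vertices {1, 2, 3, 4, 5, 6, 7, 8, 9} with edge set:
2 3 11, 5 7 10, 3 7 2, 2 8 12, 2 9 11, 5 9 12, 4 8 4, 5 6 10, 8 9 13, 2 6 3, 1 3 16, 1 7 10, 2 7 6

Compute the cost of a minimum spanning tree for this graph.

58

Kruskal's algorithm — process edges by increasing weight (ties by edge label):
3 7 (2): add — endpoints in different components.
2 6 (3): add — endpoints in different components.
4 8 (4): add — endpoints in different components.
2 7 (6): add — endpoints in different components.
1 7 (10): add — endpoints in different components.
5 6 (10): add — endpoints in different components.
5 7 (10): skip — 5 and 7 already connected.
2 3 (11): skip — 2 and 3 already connected.
2 9 (11): add — endpoints in different components.
2 8 (12): add — endpoints in different components.
MST edges: 3 7, 2 6, 4 8, 2 7, 1 7, 5 6, 2 9, 2 8; total weight 2+3+4+6+10+10+11+12 = 58.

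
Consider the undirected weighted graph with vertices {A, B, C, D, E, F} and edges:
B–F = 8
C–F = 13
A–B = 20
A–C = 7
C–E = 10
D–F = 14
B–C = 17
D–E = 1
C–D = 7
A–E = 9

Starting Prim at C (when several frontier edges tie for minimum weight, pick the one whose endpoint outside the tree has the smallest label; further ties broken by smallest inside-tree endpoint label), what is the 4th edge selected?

C-F

Grow the tree from C using Prim:
Step 1: cheapest edge leaving the tree is A–C (7); add A.
Step 2: cheapest edge leaving the tree is C–D (7); add D.
Step 3: cheapest edge leaving the tree is D–E (1); add E.
Step 4: cheapest edge leaving the tree is C–F (13); add F.
Step 5: cheapest edge leaving the tree is B–F (8); add B.
The 4th edge added is C–F.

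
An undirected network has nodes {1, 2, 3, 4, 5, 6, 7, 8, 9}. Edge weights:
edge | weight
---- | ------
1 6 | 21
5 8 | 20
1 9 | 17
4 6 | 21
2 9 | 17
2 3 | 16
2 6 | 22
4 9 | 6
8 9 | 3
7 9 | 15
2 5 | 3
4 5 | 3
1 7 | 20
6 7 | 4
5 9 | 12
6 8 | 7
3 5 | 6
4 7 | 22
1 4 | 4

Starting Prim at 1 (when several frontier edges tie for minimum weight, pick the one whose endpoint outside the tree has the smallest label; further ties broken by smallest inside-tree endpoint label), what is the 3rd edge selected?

2-5

Prim, starting at 1.
Step 1: cheapest edge leaving the tree is 1 4 (4); add 4.
Step 2: cheapest edge leaving the tree is 4 5 (3); add 5.
Step 3: cheapest edge leaving the tree is 2 5 (3); add 2.
Step 4: cheapest edge leaving the tree is 3 5 (6); add 3.
Step 5: cheapest edge leaving the tree is 4 9 (6); add 9.
Step 6: cheapest edge leaving the tree is 8 9 (3); add 8.
Step 7: cheapest edge leaving the tree is 6 8 (7); add 6.
Step 8: cheapest edge leaving the tree is 6 7 (4); add 7.
The 3rd edge added is 2 5.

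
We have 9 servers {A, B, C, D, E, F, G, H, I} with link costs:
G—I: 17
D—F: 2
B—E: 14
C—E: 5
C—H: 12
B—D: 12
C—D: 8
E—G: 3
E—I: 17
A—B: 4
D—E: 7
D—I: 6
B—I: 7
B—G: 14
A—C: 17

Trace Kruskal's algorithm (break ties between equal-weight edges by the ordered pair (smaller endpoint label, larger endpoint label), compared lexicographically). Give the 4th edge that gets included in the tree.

Sort edges by weight, then run Kruskal:
D—F (2): add — endpoints in different components.
E—G (3): add — endpoints in different components.
A—B (4): add — endpoints in different components.
C—E (5): add — endpoints in different components.
D—I (6): add — endpoints in different components.
B—I (7): add — endpoints in different components.
D—E (7): add — endpoints in different components.
C—D (8): skip — C and D already connected.
B—D (12): skip — B and D already connected.
C—H (12): add — endpoints in different components.
The 4th edge added is C—E.

C-E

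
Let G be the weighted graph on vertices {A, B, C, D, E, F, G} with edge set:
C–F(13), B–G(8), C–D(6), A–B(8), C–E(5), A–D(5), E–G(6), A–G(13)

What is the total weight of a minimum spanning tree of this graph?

Grow the tree from C using Prim:
Step 1: cheapest edge leaving the tree is C–E (5); add E.
Step 2: cheapest edge leaving the tree is C–D (6); add D.
Step 3: cheapest edge leaving the tree is A–D (5); add A.
Step 4: cheapest edge leaving the tree is E–G (6); add G.
Step 5: cheapest edge leaving the tree is A–B (8); add B.
Step 6: cheapest edge leaving the tree is C–F (13); add F.
MST edges: C–E, C–D, A–D, E–G, A–B, C–F; total weight 5+6+5+6+8+13 = 43.

43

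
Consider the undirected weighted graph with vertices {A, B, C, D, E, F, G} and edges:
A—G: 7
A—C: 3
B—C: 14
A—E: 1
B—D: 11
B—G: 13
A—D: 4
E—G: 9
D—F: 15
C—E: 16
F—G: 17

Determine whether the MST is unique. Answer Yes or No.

Sort edges by weight, then run Kruskal:
A—E (1): add — endpoints in different components.
A—C (3): add — endpoints in different components.
A—D (4): add — endpoints in different components.
A—G (7): add — endpoints in different components.
E—G (9): skip — E and G already connected.
B—D (11): add — endpoints in different components.
B—G (13): skip — B and G already connected.
B—C (14): skip — B and C already connected.
D—F (15): add — endpoints in different components.
Every non-tree edge has weight strictly greater than the heaviest edge on the tree path between its endpoints, so the MST is unique.

Yes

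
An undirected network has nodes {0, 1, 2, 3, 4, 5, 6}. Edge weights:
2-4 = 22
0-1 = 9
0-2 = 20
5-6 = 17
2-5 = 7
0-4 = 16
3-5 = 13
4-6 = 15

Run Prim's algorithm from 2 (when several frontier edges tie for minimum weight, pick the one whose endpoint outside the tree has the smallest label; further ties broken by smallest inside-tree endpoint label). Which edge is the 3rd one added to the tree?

5-6

Grow the tree from 2 using Prim:
Step 1: frontier [2-5 7, 0-2 20, 2-4 22] → take 2-5 (7); add 5.
Step 2: frontier [0-2 20, 2-4 22, 3-5 13, 5-6 17] → take 3-5 (13); add 3.
Step 3: frontier [0-2 20, 2-4 22, 5-6 17] → take 5-6 (17); add 6.
Step 4: frontier [0-2 20, 2-4 22, 4-6 15] → take 4-6 (15); add 4.
Step 5: frontier [0-2 20, 0-4 16] → take 0-4 (16); add 0.
Step 6: frontier [0-1 9] → take 0-1 (9); add 1.
The 3rd edge added is 5-6.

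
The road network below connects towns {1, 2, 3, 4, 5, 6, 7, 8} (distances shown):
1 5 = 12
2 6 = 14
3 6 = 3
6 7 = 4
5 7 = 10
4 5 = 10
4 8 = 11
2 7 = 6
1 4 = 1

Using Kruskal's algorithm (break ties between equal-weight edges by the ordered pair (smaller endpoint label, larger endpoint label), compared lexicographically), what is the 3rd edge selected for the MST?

6-7

Kruskal's algorithm — process edges by increasing weight (ties by edge label):
1 4 (1): add — endpoints in different components.
3 6 (3): add — endpoints in different components.
6 7 (4): add — endpoints in different components.
2 7 (6): add — endpoints in different components.
4 5 (10): add — endpoints in different components.
5 7 (10): add — endpoints in different components.
4 8 (11): add — endpoints in different components.
The 3rd edge added is 6 7.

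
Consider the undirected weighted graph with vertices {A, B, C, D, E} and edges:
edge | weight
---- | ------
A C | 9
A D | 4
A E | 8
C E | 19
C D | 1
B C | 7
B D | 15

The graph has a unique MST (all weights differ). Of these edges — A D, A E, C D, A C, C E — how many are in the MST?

Sort edges by weight, then run Kruskal:
C D (1): add — endpoints in different components.
A D (4): add — endpoints in different components.
B C (7): add — endpoints in different components.
A E (8): add — endpoints in different components.
MST edge set: {C D, A D, B C, A E}.
Of the listed edges, {A D, A E, C D} are in the MST → 3.

3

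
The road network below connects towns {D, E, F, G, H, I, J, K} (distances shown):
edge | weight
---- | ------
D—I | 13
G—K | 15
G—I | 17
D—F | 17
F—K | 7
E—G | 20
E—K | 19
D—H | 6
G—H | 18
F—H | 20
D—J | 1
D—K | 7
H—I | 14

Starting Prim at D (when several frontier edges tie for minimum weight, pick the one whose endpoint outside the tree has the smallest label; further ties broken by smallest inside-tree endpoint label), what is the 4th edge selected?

F-K

Prim's algorithm from D:
Step 1: cheapest edge leaving the tree is D—J (1); add J.
Step 2: cheapest edge leaving the tree is D—H (6); add H.
Step 3: cheapest edge leaving the tree is D—K (7); add K.
Step 4: cheapest edge leaving the tree is F—K (7); add F.
Step 5: cheapest edge leaving the tree is D—I (13); add I.
Step 6: cheapest edge leaving the tree is G—K (15); add G.
Step 7: cheapest edge leaving the tree is E—K (19); add E.
The 4th edge added is F—K.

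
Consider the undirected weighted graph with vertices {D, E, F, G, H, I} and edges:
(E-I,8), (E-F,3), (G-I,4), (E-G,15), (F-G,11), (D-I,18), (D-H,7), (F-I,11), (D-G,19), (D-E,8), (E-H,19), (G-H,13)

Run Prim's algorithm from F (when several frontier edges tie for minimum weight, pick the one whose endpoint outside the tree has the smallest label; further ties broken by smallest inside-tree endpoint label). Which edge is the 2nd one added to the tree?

Prim, starting at F.
Step 1: cheapest edge leaving the tree is E-F (3); add E.
Step 2: cheapest edge leaving the tree is D-E (8); add D.
Step 3: cheapest edge leaving the tree is D-H (7); add H.
Step 4: cheapest edge leaving the tree is E-I (8); add I.
Step 5: cheapest edge leaving the tree is G-I (4); add G.
The 2nd edge added is D-E.

D-E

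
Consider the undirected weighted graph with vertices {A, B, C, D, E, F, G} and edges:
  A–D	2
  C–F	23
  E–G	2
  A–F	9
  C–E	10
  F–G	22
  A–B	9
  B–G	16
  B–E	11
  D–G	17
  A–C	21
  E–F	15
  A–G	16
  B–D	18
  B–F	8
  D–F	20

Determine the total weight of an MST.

42

Kruskal's algorithm — process edges by increasing weight (ties by edge label):
A–D (2): add — endpoints in different components.
E–G (2): add — endpoints in different components.
B–F (8): add — endpoints in different components.
A–B (9): add — endpoints in different components.
A–F (9): skip — A and F already connected.
C–E (10): add — endpoints in different components.
B–E (11): add — endpoints in different components.
MST edges: A–D, E–G, B–F, A–B, C–E, B–E; total weight 2+2+8+9+10+11 = 42.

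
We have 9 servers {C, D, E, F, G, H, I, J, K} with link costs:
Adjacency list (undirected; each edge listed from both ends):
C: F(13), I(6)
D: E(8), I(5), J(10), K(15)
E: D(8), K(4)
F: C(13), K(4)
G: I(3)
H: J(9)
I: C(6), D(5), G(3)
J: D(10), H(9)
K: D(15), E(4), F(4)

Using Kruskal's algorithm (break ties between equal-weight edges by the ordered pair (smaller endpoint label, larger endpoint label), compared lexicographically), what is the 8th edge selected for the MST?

Kruskal: consider edges lightest-first.
G—I (3): add — endpoints in different components.
E—K (4): add — endpoints in different components.
F—K (4): add — endpoints in different components.
D—I (5): add — endpoints in different components.
C—I (6): add — endpoints in different components.
D—E (8): add — endpoints in different components.
H—J (9): add — endpoints in different components.
D—J (10): add — endpoints in different components.
The 8th edge added is D—J.

D-J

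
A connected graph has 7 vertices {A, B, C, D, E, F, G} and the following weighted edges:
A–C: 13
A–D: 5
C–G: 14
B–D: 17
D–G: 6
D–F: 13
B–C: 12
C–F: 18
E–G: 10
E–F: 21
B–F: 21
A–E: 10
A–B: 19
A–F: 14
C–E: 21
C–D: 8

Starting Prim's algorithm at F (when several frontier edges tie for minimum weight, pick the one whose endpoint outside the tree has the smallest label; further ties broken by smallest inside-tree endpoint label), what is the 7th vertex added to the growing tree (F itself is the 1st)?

B

Prim's algorithm from F:
Step 1: cheapest edge leaving the tree is D–F (13); add D.
Step 2: cheapest edge leaving the tree is A–D (5); add A.
Step 3: cheapest edge leaving the tree is D–G (6); add G.
Step 4: cheapest edge leaving the tree is C–D (8); add C.
Step 5: cheapest edge leaving the tree is A–E (10); add E.
Step 6: cheapest edge leaving the tree is B–C (12); add B.
Vertex order: F, D, A, G, C, E, B. The 7th vertex is B.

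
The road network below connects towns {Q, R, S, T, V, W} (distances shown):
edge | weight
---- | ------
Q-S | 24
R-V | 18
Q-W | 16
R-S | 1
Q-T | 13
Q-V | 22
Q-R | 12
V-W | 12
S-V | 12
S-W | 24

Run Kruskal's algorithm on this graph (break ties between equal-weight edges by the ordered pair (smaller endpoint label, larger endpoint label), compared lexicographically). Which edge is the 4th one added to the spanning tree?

Kruskal's algorithm — process edges by increasing weight (ties by edge label):
R-S (1): add — endpoints in different components.
Q-R (12): add — endpoints in different components.
S-V (12): add — endpoints in different components.
V-W (12): add — endpoints in different components.
Q-T (13): add — endpoints in different components.
The 4th edge added is V-W.

V-W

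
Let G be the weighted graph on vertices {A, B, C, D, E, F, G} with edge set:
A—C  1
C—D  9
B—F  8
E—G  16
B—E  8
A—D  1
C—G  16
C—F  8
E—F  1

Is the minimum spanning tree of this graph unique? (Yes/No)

Sort edges by weight, then run Kruskal:
A—C (1): add. Components now {A,C} {B} {D} {E} {F} {G}
A—D (1): add. Components now {A,C,D} {B} {E} {F} {G}
E—F (1): add. Components now {A,C,D} {B} {E,F} {G}
B—E (8): add. Components now {A,C,D} {B,E,F} {G}
B—F (8): skip — B and F already connected.
C—F (8): add. Components now {A,B,C,D,E,F} {G}
C—D (9): skip — C and D already connected.
C—G (16): add. Components now {A,B,C,D,E,F,G}
Non-tree edge E—G has weight 16, equal to the heaviest edge on its tree cycle — swapping gives another MST of the same weight. Not unique.

No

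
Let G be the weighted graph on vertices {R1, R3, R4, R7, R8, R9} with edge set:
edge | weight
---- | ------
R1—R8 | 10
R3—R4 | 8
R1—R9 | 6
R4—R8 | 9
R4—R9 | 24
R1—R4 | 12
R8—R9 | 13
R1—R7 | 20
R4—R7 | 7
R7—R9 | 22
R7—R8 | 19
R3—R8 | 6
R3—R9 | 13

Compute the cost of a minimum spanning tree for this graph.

37

Prim's algorithm from R1:
Step 1: cheapest edge leaving the tree is R1—R9 (6); add R9.
Step 2: cheapest edge leaving the tree is R1—R8 (10); add R8.
Step 3: cheapest edge leaving the tree is R3—R8 (6); add R3.
Step 4: cheapest edge leaving the tree is R3—R4 (8); add R4.
Step 5: cheapest edge leaving the tree is R4—R7 (7); add R7.
MST edges: R1—R9, R1—R8, R3—R8, R3—R4, R4—R7; total weight 6+10+6+8+7 = 37.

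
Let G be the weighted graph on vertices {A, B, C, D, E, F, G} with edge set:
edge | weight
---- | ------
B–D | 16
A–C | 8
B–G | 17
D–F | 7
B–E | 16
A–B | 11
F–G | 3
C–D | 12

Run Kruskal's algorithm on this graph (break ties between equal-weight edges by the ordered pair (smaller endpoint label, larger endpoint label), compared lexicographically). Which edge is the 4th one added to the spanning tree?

Sort edges by weight, then run Kruskal:
F–G (3): add. Components now {A} {B} {C} {D} {E} {F,G}
D–F (7): add. Components now {A} {B} {C} {D,F,G} {E}
A–C (8): add. Components now {A,C} {B} {D,F,G} {E}
A–B (11): add. Components now {A,B,C} {D,F,G} {E}
C–D (12): add. Components now {A,B,C,D,F,G} {E}
B–D (16): skip — B and D already connected.
B–E (16): add. Components now {A,B,C,D,E,F,G}
The 4th edge added is A–B.

A-B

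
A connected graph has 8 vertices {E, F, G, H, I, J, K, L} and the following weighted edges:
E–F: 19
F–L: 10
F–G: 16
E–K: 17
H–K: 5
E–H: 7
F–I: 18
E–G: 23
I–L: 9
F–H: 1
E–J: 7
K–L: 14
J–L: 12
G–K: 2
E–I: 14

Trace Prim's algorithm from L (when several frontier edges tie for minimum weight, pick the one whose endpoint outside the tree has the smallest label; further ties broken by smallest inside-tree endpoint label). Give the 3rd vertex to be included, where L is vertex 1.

Prim's algorithm from L:
Step 1: cheapest edge leaving the tree is I–L (9); add I.
Step 2: cheapest edge leaving the tree is F–L (10); add F.
Step 3: cheapest edge leaving the tree is F–H (1); add H.
Step 4: cheapest edge leaving the tree is H–K (5); add K.
Step 5: cheapest edge leaving the tree is G–K (2); add G.
Step 6: cheapest edge leaving the tree is E–H (7); add E.
Step 7: cheapest edge leaving the tree is E–J (7); add J.
Vertex order: L, I, F, H, K, G, E, J. The 3rd vertex is F.

F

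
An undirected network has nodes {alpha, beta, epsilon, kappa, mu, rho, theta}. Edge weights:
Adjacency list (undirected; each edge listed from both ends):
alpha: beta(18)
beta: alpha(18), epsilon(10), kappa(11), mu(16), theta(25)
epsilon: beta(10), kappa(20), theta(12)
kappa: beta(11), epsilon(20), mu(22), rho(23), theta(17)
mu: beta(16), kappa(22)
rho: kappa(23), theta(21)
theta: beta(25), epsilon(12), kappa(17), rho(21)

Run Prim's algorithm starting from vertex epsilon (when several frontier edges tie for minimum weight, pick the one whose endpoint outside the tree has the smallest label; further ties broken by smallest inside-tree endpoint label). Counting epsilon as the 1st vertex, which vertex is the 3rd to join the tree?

Grow the tree from epsilon using Prim:
Step 1: cheapest edge leaving the tree is beta—epsilon (10); add beta.
Step 2: cheapest edge leaving the tree is beta—kappa (11); add kappa.
Step 3: cheapest edge leaving the tree is epsilon—theta (12); add theta.
Step 4: cheapest edge leaving the tree is beta—mu (16); add mu.
Step 5: cheapest edge leaving the tree is alpha—beta (18); add alpha.
Step 6: cheapest edge leaving the tree is rho—theta (21); add rho.
Vertex order: epsilon, beta, kappa, theta, mu, alpha, rho. The 3rd vertex is kappa.

kappa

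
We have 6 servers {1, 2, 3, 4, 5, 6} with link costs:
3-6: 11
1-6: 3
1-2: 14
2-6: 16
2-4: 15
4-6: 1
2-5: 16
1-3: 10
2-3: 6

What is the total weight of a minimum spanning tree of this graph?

Prim, starting at 6.
Step 1: cheapest edge leaving the tree is 4-6 (1); add 4.
Step 2: cheapest edge leaving the tree is 1-6 (3); add 1.
Step 3: cheapest edge leaving the tree is 1-3 (10); add 3.
Step 4: cheapest edge leaving the tree is 2-3 (6); add 2.
Step 5: cheapest edge leaving the tree is 2-5 (16); add 5.
MST edges: 4-6, 1-6, 1-3, 2-3, 2-5; total weight 1+3+10+6+16 = 36.

36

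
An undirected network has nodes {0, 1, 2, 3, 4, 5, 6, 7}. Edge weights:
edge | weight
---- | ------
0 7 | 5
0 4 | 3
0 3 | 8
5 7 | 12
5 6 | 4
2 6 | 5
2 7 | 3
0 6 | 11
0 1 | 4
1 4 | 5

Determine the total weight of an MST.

Grow the tree from 2 using Prim:
Step 1: frontier [2 7 3, 2 6 5] → take 2 7 (3); add 7.
Step 2: frontier [2 6 5, 0 7 5, 5 7 12] → take 0 7 (5); add 0.
Step 3: frontier [0 4 3, 0 1 4, 0 3 8, 0 6 11, 2 6 5, 5 7 12] → take 0 4 (3); add 4.
Step 4: frontier [0 1 4, 0 3 8, 0 6 11, 2 6 5, 1 4 5, 5 7 12] → take 0 1 (4); add 1.
Step 5: frontier [0 3 8, 0 6 11, 2 6 5, 5 7 12] → take 2 6 (5); add 6.
Step 6: frontier [0 3 8, 5 6 4, 5 7 12] → take 5 6 (4); add 5.
Step 7: frontier [0 3 8] → take 0 3 (8); add 3.
MST edges: 2 7, 0 7, 0 4, 0 1, 2 6, 5 6, 0 3; total weight 3+5+3+4+5+4+8 = 32.

32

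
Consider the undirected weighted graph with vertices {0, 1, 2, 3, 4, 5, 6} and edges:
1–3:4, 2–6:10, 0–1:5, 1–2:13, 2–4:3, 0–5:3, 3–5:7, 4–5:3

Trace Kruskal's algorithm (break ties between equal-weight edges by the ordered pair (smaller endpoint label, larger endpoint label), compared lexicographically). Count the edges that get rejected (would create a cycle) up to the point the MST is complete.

Kruskal: consider edges lightest-first.
0–5 (3): add. Components now {0,5} {1} {2} {3} {4} {6}
2–4 (3): add. Components now {0,5} {1} {2,4} {3} {6}
4–5 (3): add. Components now {0,2,4,5} {1} {3} {6}
1–3 (4): add. Components now {0,2,4,5} {1,3} {6}
0–1 (5): add. Components now {0,1,2,3,4,5} {6}
3–5 (7): skip — 3 and 5 already connected.
2–6 (10): add. Components now {0,1,2,3,4,5,6}
Edges rejected before the tree was complete: 1.

1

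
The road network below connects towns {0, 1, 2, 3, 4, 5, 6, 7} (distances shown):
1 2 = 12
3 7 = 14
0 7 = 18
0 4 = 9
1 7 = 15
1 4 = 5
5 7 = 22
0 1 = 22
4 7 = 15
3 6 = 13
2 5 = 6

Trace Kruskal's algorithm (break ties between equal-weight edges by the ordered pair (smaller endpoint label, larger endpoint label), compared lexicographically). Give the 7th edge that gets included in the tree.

1-7

Kruskal's algorithm — process edges by increasing weight (ties by edge label):
1 4 (5): add — endpoints in different components.
2 5 (6): add — endpoints in different components.
0 4 (9): add — endpoints in different components.
1 2 (12): add — endpoints in different components.
3 6 (13): add — endpoints in different components.
3 7 (14): add — endpoints in different components.
1 7 (15): add — endpoints in different components.
The 7th edge added is 1 7.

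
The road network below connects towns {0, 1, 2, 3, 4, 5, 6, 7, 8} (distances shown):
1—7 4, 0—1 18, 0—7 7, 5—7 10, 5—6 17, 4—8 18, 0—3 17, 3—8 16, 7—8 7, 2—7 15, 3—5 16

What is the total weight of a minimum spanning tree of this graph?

94

Prim, starting at 8.
Step 1: frontier [7—8 7, 3—8 16, 4—8 18] → take 7—8 (7); add 7.
Step 2: frontier [1—7 4, 0—7 7, 5—7 10, 2—7 15, 3—8 16, 4—8 18] → take 1—7 (4); add 1.
Step 3: frontier [0—1 18, 0—7 7, 5—7 10, 2—7 15, 3—8 16, 4—8 18] → take 0—7 (7); add 0.
Step 4: frontier [0—3 17, 5—7 10, 2—7 15, 3—8 16, 4—8 18] → take 5—7 (10); add 5.
Step 5: frontier [0—3 17, 3—5 16, 5—6 17, 2—7 15, 3—8 16, 4—8 18] → take 2—7 (15); add 2.
Step 6: frontier [0—3 17, 3—5 16, 5—6 17, 3—8 16, 4—8 18] → take 3—5 (16); add 3.
Step 7: frontier [5—6 17, 4—8 18] → take 5—6 (17); add 6.
Step 8: frontier [4—8 18] → take 4—8 (18); add 4.
MST edges: 7—8, 1—7, 0—7, 5—7, 2—7, 3—5, 5—6, 4—8; total weight 7+4+7+10+15+16+17+18 = 94.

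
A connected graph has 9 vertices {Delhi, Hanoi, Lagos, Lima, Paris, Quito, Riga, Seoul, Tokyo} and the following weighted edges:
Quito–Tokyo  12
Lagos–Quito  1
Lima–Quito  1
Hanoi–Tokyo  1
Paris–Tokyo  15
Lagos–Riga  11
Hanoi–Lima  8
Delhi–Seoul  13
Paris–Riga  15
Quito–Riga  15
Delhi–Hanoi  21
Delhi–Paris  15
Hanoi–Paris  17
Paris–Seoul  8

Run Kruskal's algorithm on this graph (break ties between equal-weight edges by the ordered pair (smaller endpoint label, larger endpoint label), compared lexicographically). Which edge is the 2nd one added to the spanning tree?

Lagos-Quito

Sort edges by weight, then run Kruskal:
Hanoi–Tokyo (1): add — endpoints in different components.
Lagos–Quito (1): add — endpoints in different components.
Lima–Quito (1): add — endpoints in different components.
Hanoi–Lima (8): add — endpoints in different components.
Paris–Seoul (8): add — endpoints in different components.
Lagos–Riga (11): add — endpoints in different components.
Quito–Tokyo (12): skip — Tokyo and Quito already connected.
Delhi–Seoul (13): add — endpoints in different components.
Delhi–Paris (15): skip — Delhi and Paris already connected.
Paris–Riga (15): add — endpoints in different components.
The 2nd edge added is Lagos–Quito.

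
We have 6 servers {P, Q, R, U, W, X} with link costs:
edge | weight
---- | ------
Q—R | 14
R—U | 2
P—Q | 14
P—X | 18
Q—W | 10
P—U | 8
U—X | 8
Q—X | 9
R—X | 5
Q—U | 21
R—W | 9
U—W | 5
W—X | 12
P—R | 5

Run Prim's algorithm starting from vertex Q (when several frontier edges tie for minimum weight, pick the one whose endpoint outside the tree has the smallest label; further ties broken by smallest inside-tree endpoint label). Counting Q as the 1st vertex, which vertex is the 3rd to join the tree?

Prim, starting at Q.
Step 1: frontier [Q—X 9, Q—W 10, P—Q 14, Q—R 14, Q—U 21] → take Q—X (9); add X.
Step 2: frontier [Q—W 10, P—Q 14, Q—R 14, Q—U 21, R—X 5, U—X 8, W—X 12, P—X 18] → take R—X (5); add R.
Step 3: frontier [Q—W 10, P—Q 14, Q—U 21, R—U 2, P—R 5, R—W 9, U—X 8, W—X 12, P—X 18] → take R—U (2); add U.
Step 4: frontier [Q—W 10, P—Q 14, P—R 5, R—W 9, U—W 5, P—U 8, W—X 12, P—X 18] → take P—R (5); add P.
Step 5: frontier [Q—W 10, R—W 9, U—W 5, W—X 12] → take U—W (5); add W.
Vertex order: Q, X, R, U, P, W. The 3rd vertex is R.

R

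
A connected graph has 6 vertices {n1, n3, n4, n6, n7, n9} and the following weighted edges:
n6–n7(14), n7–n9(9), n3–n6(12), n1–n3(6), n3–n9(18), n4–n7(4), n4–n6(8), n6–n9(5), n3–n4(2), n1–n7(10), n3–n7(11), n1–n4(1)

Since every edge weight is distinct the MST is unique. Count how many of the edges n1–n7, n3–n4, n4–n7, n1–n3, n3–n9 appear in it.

2

Sort edges by weight, then run Kruskal:
n1–n4 (1): add — endpoints in different components.
n3–n4 (2): add — endpoints in different components.
n4–n7 (4): add — endpoints in different components.
n6–n9 (5): add — endpoints in different components.
n1–n3 (6): skip — n1 and n3 already connected.
n4–n6 (8): add — endpoints in different components.
MST edge set: {n1–n4, n3–n4, n4–n7, n6–n9, n4–n6}.
Of the listed edges, {n3–n4, n4–n7} are in the MST → 2.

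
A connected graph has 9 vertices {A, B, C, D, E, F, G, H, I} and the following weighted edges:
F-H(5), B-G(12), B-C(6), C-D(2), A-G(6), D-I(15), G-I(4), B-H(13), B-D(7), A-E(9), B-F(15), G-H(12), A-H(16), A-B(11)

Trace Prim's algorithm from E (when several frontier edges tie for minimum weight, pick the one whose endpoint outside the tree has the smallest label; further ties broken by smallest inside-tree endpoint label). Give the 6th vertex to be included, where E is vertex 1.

Prim's algorithm from E:
Step 1: frontier [A-E 9] → take A-E (9); add A.
Step 2: frontier [A-G 6, A-B 11, A-H 16] → take A-G (6); add G.
Step 3: frontier [A-B 11, A-H 16, G-I 4, B-G 12, G-H 12] → take G-I (4); add I.
Step 4: frontier [A-B 11, A-H 16, B-G 12, G-H 12, D-I 15] → take A-B (11); add B.
Step 5: frontier [A-H 16, B-C 6, B-D 7, B-H 13, B-F 15, G-H 12, D-I 15] → take B-C (6); add C.
Step 6: frontier [A-H 16, B-D 7, B-H 13, B-F 15, C-D 2, G-H 12, D-I 15] → take C-D (2); add D.
Step 7: frontier [A-H 16, B-H 13, B-F 15, G-H 12] → take G-H (12); add H.
Step 8: frontier [B-F 15, F-H 5] → take F-H (5); add F.
Vertex order: E, A, G, I, B, C, D, H, F. The 6th vertex is C.

C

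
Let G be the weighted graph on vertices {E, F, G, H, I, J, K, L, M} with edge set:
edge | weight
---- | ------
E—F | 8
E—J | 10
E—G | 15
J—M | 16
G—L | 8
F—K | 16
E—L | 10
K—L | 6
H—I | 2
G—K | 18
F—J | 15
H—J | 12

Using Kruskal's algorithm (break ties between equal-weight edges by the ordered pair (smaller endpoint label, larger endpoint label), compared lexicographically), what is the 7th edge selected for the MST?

Kruskal's algorithm — process edges by increasing weight (ties by edge label):
H—I (2): add — endpoints in different components.
K—L (6): add — endpoints in different components.
E—F (8): add — endpoints in different components.
G—L (8): add — endpoints in different components.
E—J (10): add — endpoints in different components.
E—L (10): add — endpoints in different components.
H—J (12): add — endpoints in different components.
E—G (15): skip — E and G already connected.
F—J (15): skip — F and J already connected.
F—K (16): skip — F and K already connected.
J—M (16): add — endpoints in different components.
The 7th edge added is H—J.

H-J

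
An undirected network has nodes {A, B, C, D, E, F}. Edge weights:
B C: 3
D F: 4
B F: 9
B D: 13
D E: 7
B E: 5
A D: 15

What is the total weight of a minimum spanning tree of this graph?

34

Prim, starting at A.
Step 1: cheapest edge leaving the tree is A D (15); add D.
Step 2: cheapest edge leaving the tree is D F (4); add F.
Step 3: cheapest edge leaving the tree is D E (7); add E.
Step 4: cheapest edge leaving the tree is B E (5); add B.
Step 5: cheapest edge leaving the tree is B C (3); add C.
MST edges: A D, D F, D E, B E, B C; total weight 15+4+7+5+3 = 34.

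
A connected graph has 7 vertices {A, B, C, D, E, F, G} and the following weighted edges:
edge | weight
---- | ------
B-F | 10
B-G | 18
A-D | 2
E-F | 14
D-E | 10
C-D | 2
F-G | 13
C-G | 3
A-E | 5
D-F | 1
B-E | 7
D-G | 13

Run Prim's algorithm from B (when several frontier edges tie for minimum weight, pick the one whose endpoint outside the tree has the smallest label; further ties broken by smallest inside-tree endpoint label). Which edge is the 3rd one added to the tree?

Grow the tree from B using Prim:
Step 1: frontier [B-E 7, B-F 10, B-G 18] → take B-E (7); add E.
Step 2: frontier [B-F 10, B-G 18, A-E 5, D-E 10, E-F 14] → take A-E (5); add A.
Step 3: frontier [A-D 2, B-F 10, B-G 18, D-E 10, E-F 14] → take A-D (2); add D.
Step 4: frontier [B-F 10, B-G 18, D-F 1, C-D 2, D-G 13, E-F 14] → take D-F (1); add F.
Step 5: frontier [B-G 18, C-D 2, D-G 13, F-G 13] → take C-D (2); add C.
Step 6: frontier [B-G 18, C-G 3, D-G 13, F-G 13] → take C-G (3); add G.
The 3rd edge added is A-D.

A-D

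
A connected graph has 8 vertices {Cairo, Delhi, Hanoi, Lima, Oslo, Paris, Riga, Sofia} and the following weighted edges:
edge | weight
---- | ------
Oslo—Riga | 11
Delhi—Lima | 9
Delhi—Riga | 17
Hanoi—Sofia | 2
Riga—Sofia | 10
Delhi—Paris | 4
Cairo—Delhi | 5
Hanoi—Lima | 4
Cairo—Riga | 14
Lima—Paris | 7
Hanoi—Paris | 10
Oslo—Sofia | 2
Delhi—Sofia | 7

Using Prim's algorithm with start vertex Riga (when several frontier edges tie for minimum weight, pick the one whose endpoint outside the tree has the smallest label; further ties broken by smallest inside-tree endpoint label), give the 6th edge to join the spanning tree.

Delhi-Paris

Prim, starting at Riga.
Step 1: cheapest edge leaving the tree is Riga—Sofia (10); add Sofia.
Step 2: cheapest edge leaving the tree is Hanoi—Sofia (2); add Hanoi.
Step 3: cheapest edge leaving the tree is Oslo—Sofia (2); add Oslo.
Step 4: cheapest edge leaving the tree is Hanoi—Lima (4); add Lima.
Step 5: cheapest edge leaving the tree is Delhi—Sofia (7); add Delhi.
Step 6: cheapest edge leaving the tree is Delhi—Paris (4); add Paris.
Step 7: cheapest edge leaving the tree is Cairo—Delhi (5); add Cairo.
The 6th edge added is Delhi—Paris.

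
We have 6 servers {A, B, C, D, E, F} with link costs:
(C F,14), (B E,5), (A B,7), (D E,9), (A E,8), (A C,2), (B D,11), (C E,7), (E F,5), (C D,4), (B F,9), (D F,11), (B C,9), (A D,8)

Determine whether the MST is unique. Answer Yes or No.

Kruskal's algorithm — process edges by increasing weight (ties by edge label):
A C (2): add. Components now {A,C} {B} {D} {E} {F}
C D (4): add. Components now {A,C,D} {B} {E} {F}
B E (5): add. Components now {A,C,D} {B,E} {F}
E F (5): add. Components now {A,C,D} {B,E,F}
A B (7): add. Components now {A,B,C,D,E,F}
Non-tree edge C E has weight 7, equal to the heaviest edge on its tree cycle — swapping gives another MST of the same weight. Not unique.

No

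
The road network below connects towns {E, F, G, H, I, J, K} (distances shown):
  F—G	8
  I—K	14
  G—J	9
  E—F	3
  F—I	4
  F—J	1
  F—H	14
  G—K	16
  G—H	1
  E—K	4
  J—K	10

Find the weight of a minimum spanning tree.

21

Prim, starting at J.
Step 1: cheapest edge leaving the tree is F—J (1); add F.
Step 2: cheapest edge leaving the tree is E—F (3); add E.
Step 3: cheapest edge leaving the tree is F—I (4); add I.
Step 4: cheapest edge leaving the tree is E—K (4); add K.
Step 5: cheapest edge leaving the tree is F—G (8); add G.
Step 6: cheapest edge leaving the tree is G—H (1); add H.
MST edges: F—J, E—F, F—I, E—K, F—G, G—H; total weight 1+3+4+4+8+1 = 21.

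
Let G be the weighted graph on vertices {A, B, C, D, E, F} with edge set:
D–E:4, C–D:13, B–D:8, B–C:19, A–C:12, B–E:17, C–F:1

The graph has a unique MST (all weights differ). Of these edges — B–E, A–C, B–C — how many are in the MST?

Kruskal: consider edges lightest-first.
C–F (1): add — endpoints in different components.
D–E (4): add — endpoints in different components.
B–D (8): add — endpoints in different components.
A–C (12): add — endpoints in different components.
C–D (13): add — endpoints in different components.
MST edge set: {C–F, D–E, B–D, A–C, C–D}.
Of the listed edges, {A–C} are in the MST → 1.

1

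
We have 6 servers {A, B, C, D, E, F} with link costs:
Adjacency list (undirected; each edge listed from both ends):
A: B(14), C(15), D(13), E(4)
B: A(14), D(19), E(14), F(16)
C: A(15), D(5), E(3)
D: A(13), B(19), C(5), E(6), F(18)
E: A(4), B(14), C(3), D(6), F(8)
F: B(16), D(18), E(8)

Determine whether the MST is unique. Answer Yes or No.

Kruskal's algorithm — process edges by increasing weight (ties by edge label):
C—E (3): add. Components now {A} {B} {C,E} {D} {F}
A—E (4): add. Components now {A,C,E} {B} {D} {F}
C—D (5): add. Components now {A,C,D,E} {B} {F}
D—E (6): skip — D and E already connected.
E—F (8): add. Components now {A,C,D,E,F} {B}
A—D (13): skip — A and D already connected.
A—B (14): add. Components now {A,B,C,D,E,F}
Non-tree edge B—E has weight 14, equal to the heaviest edge on its tree cycle — swapping gives another MST of the same weight. Not unique.

No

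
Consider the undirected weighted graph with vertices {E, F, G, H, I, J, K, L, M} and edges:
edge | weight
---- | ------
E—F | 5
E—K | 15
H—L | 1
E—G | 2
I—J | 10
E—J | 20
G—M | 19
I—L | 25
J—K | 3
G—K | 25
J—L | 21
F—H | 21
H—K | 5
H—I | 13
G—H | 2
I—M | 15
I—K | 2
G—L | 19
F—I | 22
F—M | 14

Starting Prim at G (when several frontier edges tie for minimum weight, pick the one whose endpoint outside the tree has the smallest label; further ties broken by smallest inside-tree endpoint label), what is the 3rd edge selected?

H-L

Prim, starting at G.
Step 1: cheapest edge leaving the tree is E—G (2); add E.
Step 2: cheapest edge leaving the tree is G—H (2); add H.
Step 3: cheapest edge leaving the tree is H—L (1); add L.
Step 4: cheapest edge leaving the tree is E—F (5); add F.
Step 5: cheapest edge leaving the tree is H—K (5); add K.
Step 6: cheapest edge leaving the tree is I—K (2); add I.
Step 7: cheapest edge leaving the tree is J—K (3); add J.
Step 8: cheapest edge leaving the tree is F—M (14); add M.
The 3rd edge added is H—L.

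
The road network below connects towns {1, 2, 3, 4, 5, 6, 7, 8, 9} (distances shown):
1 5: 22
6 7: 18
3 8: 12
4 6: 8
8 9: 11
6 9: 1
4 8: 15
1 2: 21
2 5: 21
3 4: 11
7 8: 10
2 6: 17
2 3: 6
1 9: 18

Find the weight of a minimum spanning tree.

86

Prim's algorithm from 7:
Step 1: frontier [7 8 10, 6 7 18] → take 7 8 (10); add 8.
Step 2: frontier [6 7 18, 8 9 11, 3 8 12, 4 8 15] → take 8 9 (11); add 9.
Step 3: frontier [6 7 18, 3 8 12, 4 8 15, 6 9 1, 1 9 18] → take 6 9 (1); add 6.
Step 4: frontier [4 6 8, 2 6 17, 3 8 12, 4 8 15, 1 9 18] → take 4 6 (8); add 4.
Step 5: frontier [3 4 11, 2 6 17, 3 8 12, 1 9 18] → take 3 4 (11); add 3.
Step 6: frontier [2 3 6, 2 6 17, 1 9 18] → take 2 3 (6); add 2.
Step 7: frontier [1 2 21, 2 5 21, 1 9 18] → take 1 9 (18); add 1.
Step 8: frontier [1 5 22, 2 5 21] → take 2 5 (21); add 5.
MST edges: 7 8, 8 9, 6 9, 4 6, 3 4, 2 3, 1 9, 2 5; total weight 10+11+1+8+11+6+18+21 = 86.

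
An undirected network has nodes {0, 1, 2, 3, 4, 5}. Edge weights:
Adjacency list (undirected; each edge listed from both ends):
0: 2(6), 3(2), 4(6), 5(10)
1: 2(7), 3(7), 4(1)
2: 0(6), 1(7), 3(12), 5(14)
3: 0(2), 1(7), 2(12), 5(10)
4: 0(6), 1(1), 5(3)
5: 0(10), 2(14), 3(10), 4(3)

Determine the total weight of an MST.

Kruskal: consider edges lightest-first.
1–4 (1): add — endpoints in different components.
0–3 (2): add — endpoints in different components.
4–5 (3): add — endpoints in different components.
0–2 (6): add — endpoints in different components.
0–4 (6): add — endpoints in different components.
MST edges: 1–4, 0–3, 4–5, 0–2, 0–4; total weight 1+2+3+6+6 = 18.

18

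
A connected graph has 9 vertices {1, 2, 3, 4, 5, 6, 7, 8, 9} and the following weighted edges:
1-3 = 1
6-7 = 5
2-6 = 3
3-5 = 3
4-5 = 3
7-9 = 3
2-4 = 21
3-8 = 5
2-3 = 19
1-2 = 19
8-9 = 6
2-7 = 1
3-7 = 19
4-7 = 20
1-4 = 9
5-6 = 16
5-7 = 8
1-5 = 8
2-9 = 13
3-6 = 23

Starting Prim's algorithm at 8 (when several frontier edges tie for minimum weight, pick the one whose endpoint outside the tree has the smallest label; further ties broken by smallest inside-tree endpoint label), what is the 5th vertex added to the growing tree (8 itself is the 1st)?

Prim, starting at 8.
Step 1: cheapest edge leaving the tree is 3-8 (5); add 3.
Step 2: cheapest edge leaving the tree is 1-3 (1); add 1.
Step 3: cheapest edge leaving the tree is 3-5 (3); add 5.
Step 4: cheapest edge leaving the tree is 4-5 (3); add 4.
Step 5: cheapest edge leaving the tree is 8-9 (6); add 9.
Step 6: cheapest edge leaving the tree is 7-9 (3); add 7.
Step 7: cheapest edge leaving the tree is 2-7 (1); add 2.
Step 8: cheapest edge leaving the tree is 2-6 (3); add 6.
Vertex order: 8, 3, 1, 5, 4, 9, 7, 2, 6. The 5th vertex is 4.

4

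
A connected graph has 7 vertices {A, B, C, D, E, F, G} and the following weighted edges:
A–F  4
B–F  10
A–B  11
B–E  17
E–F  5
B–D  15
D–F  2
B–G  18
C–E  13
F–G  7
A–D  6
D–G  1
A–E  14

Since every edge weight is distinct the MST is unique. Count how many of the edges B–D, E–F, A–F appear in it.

Kruskal's algorithm — process edges by increasing weight (ties by edge label):
D–G (1): add — endpoints in different components.
D–F (2): add — endpoints in different components.
A–F (4): add — endpoints in different components.
E–F (5): add — endpoints in different components.
A–D (6): skip — A and D already connected.
F–G (7): skip — F and G already connected.
B–F (10): add — endpoints in different components.
A–B (11): skip — A and B already connected.
C–E (13): add — endpoints in different components.
MST edge set: {D–G, D–F, A–F, E–F, B–F, C–E}.
Of the listed edges, {E–F, A–F} are in the MST → 2.

2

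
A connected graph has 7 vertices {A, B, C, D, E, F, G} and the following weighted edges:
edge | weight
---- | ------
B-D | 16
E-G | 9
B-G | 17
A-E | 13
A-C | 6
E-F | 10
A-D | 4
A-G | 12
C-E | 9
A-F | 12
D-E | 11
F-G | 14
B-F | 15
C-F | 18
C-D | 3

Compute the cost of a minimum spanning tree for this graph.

Prim's algorithm from D:
Step 1: cheapest edge leaving the tree is C-D (3); add C.
Step 2: cheapest edge leaving the tree is A-D (4); add A.
Step 3: cheapest edge leaving the tree is C-E (9); add E.
Step 4: cheapest edge leaving the tree is E-G (9); add G.
Step 5: cheapest edge leaving the tree is E-F (10); add F.
Step 6: cheapest edge leaving the tree is B-F (15); add B.
MST edges: C-D, A-D, C-E, E-G, E-F, B-F; total weight 3+4+9+9+10+15 = 50.

50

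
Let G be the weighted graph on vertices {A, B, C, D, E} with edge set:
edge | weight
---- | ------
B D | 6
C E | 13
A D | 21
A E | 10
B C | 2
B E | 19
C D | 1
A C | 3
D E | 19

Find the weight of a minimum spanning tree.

16

Sort edges by weight, then run Kruskal:
C D (1): add — endpoints in different components.
B C (2): add — endpoints in different components.
A C (3): add — endpoints in different components.
B D (6): skip — B and D already connected.
A E (10): add — endpoints in different components.
MST edges: C D, B C, A C, A E; total weight 1+2+3+10 = 16.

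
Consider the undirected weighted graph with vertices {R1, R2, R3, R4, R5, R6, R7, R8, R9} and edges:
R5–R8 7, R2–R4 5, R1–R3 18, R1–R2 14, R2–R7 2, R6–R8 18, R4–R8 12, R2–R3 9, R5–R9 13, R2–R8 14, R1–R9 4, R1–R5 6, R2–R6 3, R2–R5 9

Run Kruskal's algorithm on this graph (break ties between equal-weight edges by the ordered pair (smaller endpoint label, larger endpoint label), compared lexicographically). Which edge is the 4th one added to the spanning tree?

R2-R4

Sort edges by weight, then run Kruskal:
R2–R7 (2): add — endpoints in different components.
R2–R6 (3): add — endpoints in different components.
R1–R9 (4): add — endpoints in different components.
R2–R4 (5): add — endpoints in different components.
R1–R5 (6): add — endpoints in different components.
R5–R8 (7): add — endpoints in different components.
R2–R3 (9): add — endpoints in different components.
R2–R5 (9): add — endpoints in different components.
The 4th edge added is R2–R4.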